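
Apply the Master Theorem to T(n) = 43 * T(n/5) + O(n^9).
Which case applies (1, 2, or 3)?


The Master Theorem: T(n) = a*T(n/b) + O(n^c)
  a = 43, b = 5, c = 9
log_b(a) = log_5(43) ~ 2.337
Compare b^c with a: 5^9 = 1953125 > 43, so c > log_b(a).
Since c > log_b(a), Case 3 applies.
T(n) = O(n^9)
Master Theorem case = 3


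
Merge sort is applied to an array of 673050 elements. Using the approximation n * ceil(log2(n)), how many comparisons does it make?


Merge sort divides the array into halves recursively.
Number of levels = ceil(log2(673050)) = 20
At each level, approximately n = 673050 comparisons are needed for merging.
Total comparisons ~ n * ceil(log2(n)) = 673050 * 20 = 13461000


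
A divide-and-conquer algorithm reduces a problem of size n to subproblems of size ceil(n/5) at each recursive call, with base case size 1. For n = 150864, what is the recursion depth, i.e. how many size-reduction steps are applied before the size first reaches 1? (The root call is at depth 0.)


Each step divides the size by 5 (rounding up); after k steps the size is ceil(n/5^k), which equals 1 exactly when 5^k >= n.
So the depth is the smallest k with 5^k >= 150864, i.e. ceil(log_5(150864)).
5^7 = 78125 < 150864 <= 390625 = 5^8
Recursion depth = 8


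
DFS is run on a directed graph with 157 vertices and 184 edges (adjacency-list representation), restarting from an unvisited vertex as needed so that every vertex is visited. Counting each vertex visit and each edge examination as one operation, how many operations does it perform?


A full DFS traversal processes each vertex exactly once (push/pop on stack).
Each directed edge is examined once.
V = 157, E = 184
V + E = 341


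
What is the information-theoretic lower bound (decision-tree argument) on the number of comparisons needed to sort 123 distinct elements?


A binary decision tree of height h has at most 2^h leaves and needs at least n! of them, so h >= ceil(log2(n!)).
123! is far too large to multiply out, so use Stirling's series:
  ln(n!) ~ n ln n - n + (1/2) ln(2 pi n) + 1/(12n)  (error below 1/(360 n^3), negligible here)
  ln(123) = 4.8121844
  n ln n = 123 * 4.8121844 = 591.8987
  (1/2) ln(2 pi * 123) = (1/2) ln(772.8318) = 3.3250
  1/(12*123) = 0.0007
  ln(123!) ~ 591.8987 - 123 + 3.3250 + 0.0007 = 472.2244
Convert to base 2: log2(123!) = 472.2244 / ln 2 = 472.2244 / 0.69314718 = 681.2758
ceil(681.2758) = 682


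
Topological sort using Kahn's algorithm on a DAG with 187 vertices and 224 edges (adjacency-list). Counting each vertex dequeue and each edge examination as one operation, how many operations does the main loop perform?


Kahn's algorithm:
  1. Compute in-degrees: O(V + E)
  2. Process queue: each vertex dequeued once (O(V))
     each edge examined once (O(E))
Total = V + E = 187 + 224 = 411


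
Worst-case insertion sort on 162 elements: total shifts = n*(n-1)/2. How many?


Sum of shifts = 1 + 2 + 3 + ... + 161
= 162 * 161 / 2
= 26082 / 2
= 13041


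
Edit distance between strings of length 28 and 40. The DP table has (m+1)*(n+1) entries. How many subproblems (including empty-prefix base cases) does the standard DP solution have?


The table includes base cases (empty prefixes).
Rows: (m+1) = 29
Columns: (n+1) = 41
Total = 29 * 41 = 1189


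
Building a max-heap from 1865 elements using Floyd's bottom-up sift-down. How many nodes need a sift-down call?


In a heap of 1865 elements (0-indexed array):
  Last element index: 1864
  Parent of last element: floor((1864 - 1) / 2) = 931
  Internal nodes: indices 0 to 931
  Count = floor(1865/2) = 932


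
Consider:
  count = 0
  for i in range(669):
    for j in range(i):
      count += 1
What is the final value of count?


For each i, the inner loop runs i times:
  i=0: inner runs 0 times
  i=1: inner runs 1 time
  i=2: inner runs 2 times
  i=3: inner runs 3 times
  i=4: inner runs 4 times
  i=5: inner runs 5 times
  i=6: inner runs 6 times
  i=7: inner runs 7 times
  ...
Total = 0 + 1 + 2 + ... + 668 = 669*(669-1)/2 = 223446


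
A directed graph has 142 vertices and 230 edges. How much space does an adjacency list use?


Adjacency list: one list head per vertex + one entry per edge
Vertex heads: 142
Edge entries: 230
Total = 142 + 230 = 372


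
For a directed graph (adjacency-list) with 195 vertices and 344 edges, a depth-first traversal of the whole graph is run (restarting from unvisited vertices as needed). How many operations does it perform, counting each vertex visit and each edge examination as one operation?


A full DFS traversal visits each vertex once and examines each edge once.
V = 195
E = 344
Sum = 195 + 344 = 539


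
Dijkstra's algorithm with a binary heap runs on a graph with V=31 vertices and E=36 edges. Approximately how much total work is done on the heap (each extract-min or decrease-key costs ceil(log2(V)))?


Dijkstra with a binary heap: each vertex is extracted once, each edge may relax once.
Each heap operation costs O(log V).
V + E = 31 + 36 = 67
ceil(log2(31)) = 5 (since 2^4 = 16 < 31 <= 32 = 2^5)
Total heap work = (V+E) * ceil(log2(V)) = 67 * 5 = 335


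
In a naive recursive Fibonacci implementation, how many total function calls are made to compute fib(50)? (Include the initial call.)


Let C(m) = total calls to evaluate fib(m). Then C(0)=C(1)=1, and
C(m) = 1 + C(m-1) + C(m-2) for m >= 2.
Build the table (each entry = 1 + previous two):
  C(0) = 1
  C(1) = 1
  C(2) = 1 + 1 + 1 = 3
  C(3) = 1 + 3 + 1 = 5
  C(4) = 1 + 5 + 3 = 9
  C(5) = 1 + 9 + 5 = 15
  C(6) = 1 + 15 + 9 = 25
  C(7) = 1 + 25 + 15 = 41
  C(8) = 1 + 41 + 25 = 67
  C(9) = 1 + 67 + 41 = 109
  C(10) = 1 + 109 + 67 = 177
  C(11) = 1 + 177 + 109 = 287
  C(12) = 1 + 287 + 177 = 465
  C(13) = 1 + 465 + 287 = 753
  C(14) = 1 + 753 + 465 = 1219
  C(15) = 1 + 1219 + 753 = 1973
  C(16) = 1 + 1973 + 1219 = 3193
  C(17) = 1 + 3193 + 1973 = 5167
  C(18) = 1 + 5167 + 3193 = 8361
  C(19) = 1 + 8361 + 5167 = 13529
  C(20) = 1 + 13529 + 8361 = 21891
  C(21) = 1 + 21891 + 13529 = 35421
  C(22) = 1 + 35421 + 21891 = 57313
  C(23) = 1 + 57313 + 35421 = 92735
  C(24) = 1 + 92735 + 57313 = 150049
  C(25) = 1 + 150049 + 92735 = 242785
  C(26) = 1 + 242785 + 150049 = 392835
  C(27) = 1 + 392835 + 242785 = 635621
  C(28) = 1 + 635621 + 392835 = 1028457
  C(29) = 1 + 1028457 + 635621 = 1664079
  C(30) = 1 + 1664079 + 1028457 = 2692537
  C(31) = 1 + 2692537 + 1664079 = 4356617
  C(32) = 1 + 4356617 + 2692537 = 7049155
  C(33) = 1 + 7049155 + 4356617 = 11405773
  C(34) = 1 + 11405773 + 7049155 = 18454929
  C(35) = 1 + 18454929 + 11405773 = 29860703
  C(36) = 1 + 29860703 + 18454929 = 48315633
  C(37) = 1 + 48315633 + 29860703 = 78176337
  C(38) = 1 + 78176337 + 48315633 = 126491971
  C(39) = 1 + 126491971 + 78176337 = 204668309
  C(40) = 1 + 204668309 + 126491971 = 331160281
  C(41) = 1 + 331160281 + 204668309 = 535828591
  C(42) = 1 + 535828591 + 331160281 = 866988873
  C(43) = 1 + 866988873 + 535828591 = 1402817465
  C(44) = 1 + 1402817465 + 866988873 = 2269806339
  C(45) = 1 + 2269806339 + 1402817465 = 3672623805
  C(46) = 1 + 3672623805 + 2269806339 = 5942430145
  C(47) = 1 + 5942430145 + 3672623805 = 9615053951
  C(48) = 1 + 9615053951 + 5942430145 = 15557484097
  C(49) = 1 + 15557484097 + 9615053951 = 25172538049
  C(50) = 1 + 25172538049 + 15557484097 = 40730022147
Total calls for fib(50) = 40730022147


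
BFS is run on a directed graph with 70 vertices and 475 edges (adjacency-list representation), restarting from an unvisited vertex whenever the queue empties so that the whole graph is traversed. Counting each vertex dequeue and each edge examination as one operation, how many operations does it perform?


A full BFS traversal dequeues each vertex exactly once and examines each directed edge exactly once.
V = 70 (vertex processing cost)
E = 475 (edge examination cost)
Total operations proportional to V + E = 70 + 475 = 545


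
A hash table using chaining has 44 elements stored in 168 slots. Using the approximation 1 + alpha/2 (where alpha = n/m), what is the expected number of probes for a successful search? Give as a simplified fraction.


Load factor alpha = n/m = 44/168
Expected probes = 1 + alpha/2 = 1 + 44/(2*168)
= 1 + 44/336
= 336/336 + 44/336
= 380/336
Simplify: 95/84


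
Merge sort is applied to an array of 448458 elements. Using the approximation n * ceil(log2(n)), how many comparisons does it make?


Merge sort divides the array into halves recursively.
Number of levels = ceil(log2(448458)) = 19
At each level, approximately n = 448458 comparisons are needed for merging.
Total comparisons ~ n * ceil(log2(n)) = 448458 * 19 = 8520702


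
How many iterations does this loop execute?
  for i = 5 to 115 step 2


The loop variable i takes values starting at 5 and increments by 2 each iteration.
Sequence: i = 5, 7, 9, 11, 13, 15, 17, 19, 21, ...
The upper bound 115 is inclusive, so the count is floor((last - first) / step) + 1:
floor((115 - 5) / 2) + 1 = floor(110/2) + 1 = 55 + 1 = 56


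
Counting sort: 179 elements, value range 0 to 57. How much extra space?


n = 179 (output array)
k = 58 (count array for 58 distinct values)
Extra space = 179 + 58 = 237


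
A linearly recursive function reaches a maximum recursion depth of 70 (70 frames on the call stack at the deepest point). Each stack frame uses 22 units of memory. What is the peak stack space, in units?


Maximum recursion depth = 70 frames
Memory per frame = 22 units
Total stack space = depth * frame_size
= 70 * 22 = 1540


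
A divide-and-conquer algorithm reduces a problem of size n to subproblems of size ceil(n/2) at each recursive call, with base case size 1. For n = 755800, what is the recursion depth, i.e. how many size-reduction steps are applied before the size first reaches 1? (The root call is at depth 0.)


Each step divides the size by 2 (rounding up); after k steps the size is ceil(n/2^k), which equals 1 exactly when 2^k >= n.
So the depth is the smallest k with 2^k >= 755800, i.e. ceil(log_2(755800)).
2^19 = 524288 < 755800 <= 1048576 = 2^20
Recursion depth = 20


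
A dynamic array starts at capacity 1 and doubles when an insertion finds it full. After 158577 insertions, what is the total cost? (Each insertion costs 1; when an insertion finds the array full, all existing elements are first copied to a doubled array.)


Insertion cost: 158577 (one per element)
Resizes occur just before inserting elements 2, 3, 5, 9, ...
Elements copied at each resize: 1 + 2 + 4 + 8 + 16 + 32 + 64 + 128 + 256 + 512 + 1024 + 2048 + 4096 + 8192 + 16384 + 32768 + 65536 + 131072
Sum of copies = 262143 (geometric series: 2^k - 1)
Total = 158577 + 262143 = 420720


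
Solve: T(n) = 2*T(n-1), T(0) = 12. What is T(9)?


Unrolling:
T(9) = 2*T(8) = 2^2*T(7) = ... = 2^9*T(0)
= 2^9 * 12
= 512 * 12 = 6144


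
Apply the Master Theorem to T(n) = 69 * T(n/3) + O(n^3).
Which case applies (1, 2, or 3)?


The Master Theorem: T(n) = a*T(n/b) + O(n^c)
  a = 69, b = 3, c = 3
log_b(a) = log_3(69) ~ 3.854
Compare b^c with a: 3^3 = 27 < 69, so c < log_b(a).
Since c < log_b(a), Case 1 applies.
T(n) = O(n^(log_3 69)) ~ O(n^3.854)
Master Theorem case = 1


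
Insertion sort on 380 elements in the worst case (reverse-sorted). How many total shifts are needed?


In the worst case (reverse-sorted), each element shifts past all previous:
  Element 1: 1 shifts
  Element 2: 2 shifts
  Element 3: 3 shifts
  Element 4: 4 shifts
  Element 5: 5 shifts
  ...
  Element 379: 379 shifts
Total = 1 + 2 + ... + 379
= 380*(380-1)/2 = 72010


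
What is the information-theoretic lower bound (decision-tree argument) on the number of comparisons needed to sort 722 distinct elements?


A binary decision tree of height h has at most 2^h leaves and needs at least n! of them, so h >= ceil(log2(n!)).
722! is far too large to multiply out, so use Stirling's series:
  ln(n!) ~ n ln n - n + (1/2) ln(2 pi n) + 1/(12n)  (error below 1/(360 n^3), negligible here)
  ln(722) = 6.5820251
  n ln n = 722 * 6.5820251 = 4752.2221
  (1/2) ln(2 pi * 722) = (1/2) ln(4536.4598) = 4.2100
  1/(12*722) = 0.0001
  ln(722!) ~ 4752.2221 - 722 + 4.2100 + 0.0001 = 4034.4322
Convert to base 2: log2(722!) = 4034.4322 / ln 2 = 4034.4322 / 0.69314718 = 5820.4553
ceil(5820.4553) = 5821


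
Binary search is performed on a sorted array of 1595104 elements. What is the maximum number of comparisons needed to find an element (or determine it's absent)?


Binary search halves the search space each comparison:
  Step 1: search space = 1595104 -> 797552
  Step 2: search space = 797552 -> 398776
  Step 3: search space = 398776 -> 199388
  Step 4: search space = 199388 -> 99694
  Step 5: search space = 99694 -> 49847
  Step 6: search space = 49847 -> 24923
  Step 7: search space = 24923 -> 12461
  Step 8: search space = 12461 -> 6230
  Step 9: search space = 6230 -> 3115
  Step 10: search space = 3115 -> 1557
  Step 11: search space = 1557 -> 778
  Step 12: search space = 778 -> 389
  Step 13: search space = 389 -> 194
  Step 14: search space = 194 -> 97
  Step 15: search space = 97 -> 48
  Step 16: search space = 48 -> 24
  Step 17: search space = 24 -> 12
  Step 18: search space = 12 -> 6
  Step 19: search space = 6 -> 3
  Step 20: search space = 3 -> 1
  Step 21: search space = 1 (final check)
Maximum comparisons = floor(log2(1595104)) + 1 = 20 + 1 = 21


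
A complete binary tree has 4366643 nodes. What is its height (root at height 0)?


In a complete binary tree, level k holds nodes 2^k .. 2^(k+1)-1 (1-indexed).
Height = floor(log2(n)) = floor(log2(4366643)) = 22
Check: 2^22 = 4194304 <= 4366643 < 8388608 = 2^23


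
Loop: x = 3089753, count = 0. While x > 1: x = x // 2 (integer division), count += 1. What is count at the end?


The variable x halves each step:
x = 3089753 -> 1544876 -> 772438 -> 386219 -> 193109 -> 96554 -> 48277 -> 24138 -> 12069 -> 6034 -> 3017 -> 1508 -> 754 -> 377 -> 188 -> 94 -> 47 -> 23 -> 11 -> 5 -> 2 -> 1
Number of halvings = floor(log2(3089753)) = 21


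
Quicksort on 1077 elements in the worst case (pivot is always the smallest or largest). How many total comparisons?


In the worst case, each partition step picks the worst pivot:
  Partition 1: 1076 comparisons (n-1 elements to compare)
  Partition 2: 1075 comparisons
  Partition 3: 1074 comparisons
  Partition 4: 1073 comparisons
  Partition 5: 1072 comparisons
  ...
  Last partition: 0 comparisons
Total = (n-1) + (n-2) + ... + 1 + 0 = n*(n-1)/2
= 1077*1076/2 = 579426


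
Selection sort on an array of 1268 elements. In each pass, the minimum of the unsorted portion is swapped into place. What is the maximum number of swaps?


Selection sort performs one swap per pass:
  Pass 1: find min in positions 0 to 1267, swap with position 0
  Pass 2: find min in positions 1 to 1267, swap with position 1
  Pass 3: find min in positions 2 to 1267, swap with position 2
  Pass 4: find min in positions 3 to 1267, swap with position 3
  Pass 5: find min in positions 4 to 1267, swap with position 4
  ... (1262 more passes)
Total passes (and swaps) = n - 1 = 1268 - 1 = 1267


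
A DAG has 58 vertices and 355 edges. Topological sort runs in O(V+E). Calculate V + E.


V = 58 (vertex processing)
E = 355 (edge processing)
V + E = 58 + 355 = 413


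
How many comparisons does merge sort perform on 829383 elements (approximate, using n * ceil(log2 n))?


Recursion depth: ceil(log2(829383)) = 20
Each recursion level merges n = 829383 elements
Total = 829383 * 20 = 16587660


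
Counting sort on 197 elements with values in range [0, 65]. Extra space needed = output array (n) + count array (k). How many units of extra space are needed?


Output array size: 197 (to store sorted result)
Count array size: 66 (one slot per possible value, range 0 to 65)
Total extra space = 197 + 66 = 263


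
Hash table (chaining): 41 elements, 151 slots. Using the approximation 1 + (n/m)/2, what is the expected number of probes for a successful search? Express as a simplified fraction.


Computing expected probes:
alpha = 41/151
= 1 + alpha/2
= 1 + 41/(2*151)
= (2*151 + 41) / (2*151)
= 343/302


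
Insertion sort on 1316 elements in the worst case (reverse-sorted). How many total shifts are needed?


In the worst case (reverse-sorted), each element shifts past all previous:
  Element 1: 1 shifts
  Element 2: 2 shifts
  Element 3: 3 shifts
  Element 4: 4 shifts
  Element 5: 5 shifts
  ...
  Element 1315: 1315 shifts
Total = 1 + 2 + ... + 1315
= 1316*(1316-1)/2 = 865270


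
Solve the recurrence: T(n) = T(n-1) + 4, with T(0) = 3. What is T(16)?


Unrolling the recurrence:
T(16) = T(15) + 4
       = T(14) + 4 + 4
       = T(13) + 4*3
       ...
       = T(0) + 4*16
       = 3 + 64 = 67


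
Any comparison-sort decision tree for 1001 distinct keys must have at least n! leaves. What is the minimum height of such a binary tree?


A binary decision tree of height h has at most 2^h leaves and needs at least n! of them, so h >= ceil(log2(n!)).
1001! is far too large to multiply out, so use Stirling's series:
  ln(n!) ~ n ln n - n + (1/2) ln(2 pi n) + 1/(12n)  (error below 1/(360 n^3), negligible here)
  ln(1001) = 6.9087548
  n ln n = 1001 * 6.9087548 = 6915.6636
  (1/2) ln(2 pi * 1001) = (1/2) ln(6289.4685) = 4.3733
  1/(12*1001) = 0.0001
  ln(1001!) ~ 6915.6636 - 1001 + 4.3733 + 0.0001 = 5919.0370
Convert to base 2: log2(1001!) = 5919.0370 / ln 2 = 5919.0370 / 0.69314718 = 8539.3653
ceil(8539.3653) = 8540


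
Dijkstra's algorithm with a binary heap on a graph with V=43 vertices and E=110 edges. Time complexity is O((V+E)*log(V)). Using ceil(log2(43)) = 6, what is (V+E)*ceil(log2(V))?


Dijkstra with a binary heap: each vertex is extracted once, each edge may relax once.
Each heap operation costs O(log V).
V + E = 43 + 110 = 153
ceil(log2(43)) = 6 (since 2^5 = 32 < 43 <= 64 = 2^6)
Total heap work = (V+E) * ceil(log2(V)) = 153 * 6 = 918


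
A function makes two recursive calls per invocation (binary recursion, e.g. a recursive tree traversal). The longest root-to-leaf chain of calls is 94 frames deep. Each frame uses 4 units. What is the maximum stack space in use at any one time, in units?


Binary recursion: the two calls run one after the other, so only one root-to-leaf chain of frames is on the stack at a time.
Maximum depth (longest chain) = 94 frames
Each frame = 4 units
Max stack space = 94 * 4 = 376


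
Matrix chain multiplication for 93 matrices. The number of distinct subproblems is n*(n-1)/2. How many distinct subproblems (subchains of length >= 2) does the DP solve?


Subproblems are indexed by (i, j) where i < j.
Number of such pairs = n*(n-1)/2
= 93 * 92 / 2
= 4278


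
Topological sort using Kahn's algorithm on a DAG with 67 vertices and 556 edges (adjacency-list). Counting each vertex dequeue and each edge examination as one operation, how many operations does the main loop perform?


Kahn's algorithm:
  1. Compute in-degrees: O(V + E)
  2. Process queue: each vertex dequeued once (O(V))
     each edge examined once (O(E))
Total = V + E = 67 + 556 = 623


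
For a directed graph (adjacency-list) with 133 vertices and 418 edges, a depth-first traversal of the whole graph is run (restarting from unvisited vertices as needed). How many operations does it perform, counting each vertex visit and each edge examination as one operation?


A full DFS traversal visits each vertex once and examines each edge once.
V = 133
E = 418
Sum = 133 + 418 = 551


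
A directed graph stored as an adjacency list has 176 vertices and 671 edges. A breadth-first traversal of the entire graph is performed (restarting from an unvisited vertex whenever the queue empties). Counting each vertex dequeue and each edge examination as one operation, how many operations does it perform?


A full BFS traversal dequeues each vertex once and examines each edge once.
Vertex visits: 176
Edge visits: 671
V + E = 176 + 671 = 847


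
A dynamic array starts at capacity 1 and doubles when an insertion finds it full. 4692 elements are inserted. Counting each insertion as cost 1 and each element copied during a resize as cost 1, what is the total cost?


n = 4692
Insertion costs: 4692
Resizes copy 1, 2, 4, ... up to the largest power of 2 that is <= n-1 = 4691, i.e. 4096.
Copy costs = 1 + 2 + 4 + 8 + 16 + 32 + 64 + 128 + 256 + 512 + 1024 + 2048 + 4096 = 8191
Total = 4692 + 8191 = 12883


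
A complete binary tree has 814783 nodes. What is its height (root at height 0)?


In a complete binary tree, level k holds nodes 2^k .. 2^(k+1)-1 (1-indexed).
Height = floor(log2(n)) = floor(log2(814783)) = 19
Check: 2^19 = 524288 <= 814783 < 1048576 = 2^20


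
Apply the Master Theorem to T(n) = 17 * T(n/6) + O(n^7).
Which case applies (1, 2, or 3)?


The Master Theorem: T(n) = a*T(n/b) + O(n^c)
  a = 17, b = 6, c = 7
log_b(a) = log_6(17) ~ 1.581
Compare b^c with a: 6^7 = 279936 > 17, so c > log_b(a).
Since c > log_b(a), Case 3 applies.
T(n) = O(n^7)
Master Theorem case = 3


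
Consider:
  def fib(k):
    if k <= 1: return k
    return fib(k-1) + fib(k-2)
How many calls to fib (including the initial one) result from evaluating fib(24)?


Let C(m) = total calls to evaluate fib(m). Then C(0)=C(1)=1, and
C(m) = 1 + C(m-1) + C(m-2) for m >= 2.
Build the table (each entry = 1 + previous two):
  C(0) = 1
  C(1) = 1
  C(2) = 1 + 1 + 1 = 3
  C(3) = 1 + 3 + 1 = 5
  C(4) = 1 + 5 + 3 = 9
  C(5) = 1 + 9 + 5 = 15
  C(6) = 1 + 15 + 9 = 25
  C(7) = 1 + 25 + 15 = 41
  C(8) = 1 + 41 + 25 = 67
  C(9) = 1 + 67 + 41 = 109
  C(10) = 1 + 109 + 67 = 177
  C(11) = 1 + 177 + 109 = 287
  C(12) = 1 + 287 + 177 = 465
  C(13) = 1 + 465 + 287 = 753
  C(14) = 1 + 753 + 465 = 1219
  C(15) = 1 + 1219 + 753 = 1973
  C(16) = 1 + 1973 + 1219 = 3193
  C(17) = 1 + 3193 + 1973 = 5167
  C(18) = 1 + 5167 + 3193 = 8361
  C(19) = 1 + 8361 + 5167 = 13529
  C(20) = 1 + 13529 + 8361 = 21891
  C(21) = 1 + 21891 + 13529 = 35421
  C(22) = 1 + 35421 + 21891 = 57313
  C(23) = 1 + 57313 + 35421 = 92735
  C(24) = 1 + 92735 + 57313 = 150049
Total calls for fib(24) = 150049


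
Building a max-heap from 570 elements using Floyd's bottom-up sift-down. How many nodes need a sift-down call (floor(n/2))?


In a heap of 570 elements (0-indexed array):
  Last element index: 569
  Parent of last element: floor((569 - 1) / 2) = 284
  Internal nodes: indices 0 to 284
  Count = floor(570/2) = 285


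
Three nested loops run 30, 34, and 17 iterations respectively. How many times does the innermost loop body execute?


Loop 1 (outermost): 30 iterations
Loop 2 (middle): 34 iterations per outer
Loop 3 (innermost): 17 iterations per middle
Total = 30 * 34 * 17 = 17340


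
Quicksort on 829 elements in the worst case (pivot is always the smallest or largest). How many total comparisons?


In the worst case, each partition step picks the worst pivot:
  Partition 1: 828 comparisons (n-1 elements to compare)
  Partition 2: 827 comparisons
  Partition 3: 826 comparisons
  Partition 4: 825 comparisons
  Partition 5: 824 comparisons
  ...
  Last partition: 0 comparisons
Total = (n-1) + (n-2) + ... + 1 + 0 = n*(n-1)/2
= 829*828/2 = 343206


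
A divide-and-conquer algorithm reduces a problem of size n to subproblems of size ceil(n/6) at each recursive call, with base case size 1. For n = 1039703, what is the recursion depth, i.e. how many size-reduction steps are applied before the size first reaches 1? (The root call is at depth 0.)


Each step divides the size by 6 (rounding up); after k steps the size is ceil(n/6^k), which equals 1 exactly when 6^k >= n.
So the depth is the smallest k with 6^k >= 1039703, i.e. ceil(log_6(1039703)).
6^7 = 279936 < 1039703 <= 1679616 = 6^8
Recursion depth = 8


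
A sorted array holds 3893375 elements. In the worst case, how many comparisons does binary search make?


Halving sequence: 3893375 -> 1946687 -> 973343 -> 486671 -> 243335 -> 121667 -> 60833 -> 30416 -> 15208 -> 7604 -> 3802 -> 1901 -> 950 -> 475 -> 237 -> 118 -> 59 -> 29 -> 14 -> 7 -> 3 -> 1
Number of halvings = 21
Max comparisons = 21 + 1 = 22


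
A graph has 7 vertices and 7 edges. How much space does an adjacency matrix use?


Adjacency matrix: V x V grid of entries
Space = V^2 = 7^2 = 7 * 7 = 49


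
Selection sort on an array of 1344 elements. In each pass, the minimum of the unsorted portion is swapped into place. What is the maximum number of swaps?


Selection sort performs one swap per pass:
  Pass 1: find min in positions 0 to 1343, swap with position 0
  Pass 2: find min in positions 1 to 1343, swap with position 1
  Pass 3: find min in positions 2 to 1343, swap with position 2
  Pass 4: find min in positions 3 to 1343, swap with position 3
  Pass 5: find min in positions 4 to 1343, swap with position 4
  ... (1338 more passes)
Total passes (and swaps) = n - 1 = 1344 - 1 = 1343


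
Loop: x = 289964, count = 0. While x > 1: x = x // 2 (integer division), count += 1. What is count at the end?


The variable x halves each step:
x = 289964 -> 144982 -> 72491 -> 36245 -> 18122 -> 9061 -> 4530 -> 2265 -> 1132 -> 566 -> 283 -> 141 -> 70 -> 35 -> 17 -> 8 -> 4 -> 2 -> 1
Number of halvings = floor(log2(289964)) = 18


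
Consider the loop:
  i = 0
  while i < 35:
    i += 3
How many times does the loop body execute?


Starting at i = 0, each iteration adds 3.
Iterations until i >= 35:
  Iteration 1: i = 0 -> i = 3
  Iteration 2: i = 3 -> i = 6
  Iteration 3: i = 6 -> i = 9
  Iteration 4: i = 9 -> i = 12
  Iteration 5: i = 12 -> i = 15
  Iteration 6: i = 15 -> i = 18
  Iteration 7: i = 18 -> i = 21
  Iteration 8: i = 21 -> i = 24
  ... continuing ...
Total iterations = ceil(35/3) = 12


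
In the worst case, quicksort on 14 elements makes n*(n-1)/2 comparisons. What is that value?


Sum of comparisons per partition:
13 + 12 + ... + 1 + 0
= 14 * (14 - 1) / 2
= 14 * 13 / 2
= 91


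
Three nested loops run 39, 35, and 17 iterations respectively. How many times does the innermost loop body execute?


Loop 1 (outermost): 39 iterations
Loop 2 (middle): 35 iterations per outer
Loop 3 (innermost): 17 iterations per middle
Total = 39 * 35 * 17 = 23205


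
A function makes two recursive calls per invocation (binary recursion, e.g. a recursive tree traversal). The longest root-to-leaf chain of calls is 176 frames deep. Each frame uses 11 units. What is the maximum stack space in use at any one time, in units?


Binary recursion: the two calls run one after the other, so only one root-to-leaf chain of frames is on the stack at a time.
Maximum depth (longest chain) = 176 frames
Each frame = 11 units
Max stack space = 176 * 11 = 1936


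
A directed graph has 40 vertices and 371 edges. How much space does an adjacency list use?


Adjacency list: one list head per vertex + one entry per edge
Vertex heads: 40
Edge entries: 371
Total = 40 + 371 = 411


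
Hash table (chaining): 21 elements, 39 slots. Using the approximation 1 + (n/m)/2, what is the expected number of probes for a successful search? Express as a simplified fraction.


Computing expected probes:
alpha = 21/39
= 1 + alpha/2
= 1 + 21/(2*39)
= (2*39 + 21) / (2*39)
= 99/78 = 33/26


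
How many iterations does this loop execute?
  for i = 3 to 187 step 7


The loop variable i takes values starting at 3 and increments by 7 each iteration.
Sequence: i = 3, 10, 17, 24, 31, 38, 45, 52, 59, ...
The upper bound 187 is inclusive, so the count is floor((last - first) / step) + 1:
floor((187 - 3) / 7) + 1 = floor(184/7) + 1 = 26 + 1 = 27


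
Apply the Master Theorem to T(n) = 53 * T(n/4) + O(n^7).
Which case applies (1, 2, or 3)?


The Master Theorem: T(n) = a*T(n/b) + O(n^c)
  a = 53, b = 4, c = 7
log_b(a) = log_4(53) ~ 2.864
Compare b^c with a: 4^7 = 16384 > 53, so c > log_b(a).
Since c > log_b(a), Case 3 applies.
T(n) = O(n^7)
Master Theorem case = 3


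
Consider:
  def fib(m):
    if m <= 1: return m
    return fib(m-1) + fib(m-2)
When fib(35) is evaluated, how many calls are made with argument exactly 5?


Let N(m) = number of times fib(m) is called while evaluating fib(35).
N(35) = 1 (the initial call).
N(34) = 1 (only fib(35) calls it).
For 1 <= m <= 33: fib(m) is called by fib(m+1) and fib(m+2), so
  N(m) = N(m+1) + N(m+2).
fib(0) is called only by fib(2), so N(0) = N(2).
Walk down from m=35:
  N(35)=1, N(34)=1, N(33)=2, N(32)=3, N(31)=5, N(30)=8, N(29)=13, N(28)=21, N(27)=34, N(26)=55, N(25)=89, N(24)=144, N(23)=233, N(22)=377, N(21)=610, N(20)=987, N(19)=1597, N(18)=2584, N(17)=4181, N(16)=6765, N(15)=10946, N(14)=17711, N(13)=28657, N(12)=46368, N(11)=75025, N(10)=121393, N(9)=196418, N(8)=317811, N(7)=514229, N(6)=832040, N(5)=1346269
N(5) = 1346269


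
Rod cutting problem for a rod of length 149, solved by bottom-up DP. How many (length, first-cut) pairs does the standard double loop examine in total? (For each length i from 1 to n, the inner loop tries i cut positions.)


For each subproblem length i = 1..149, the inner loop considers i possible first cuts.
Total = 1 + 2 + ... + 149
= 149*(149+1)/2
= 149*150/2 = 11175


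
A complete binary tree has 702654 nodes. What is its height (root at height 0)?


In a complete binary tree, level k holds nodes 2^k .. 2^(k+1)-1 (1-indexed).
Height = floor(log2(n)) = floor(log2(702654)) = 19
Check: 2^19 = 524288 <= 702654 < 1048576 = 2^20


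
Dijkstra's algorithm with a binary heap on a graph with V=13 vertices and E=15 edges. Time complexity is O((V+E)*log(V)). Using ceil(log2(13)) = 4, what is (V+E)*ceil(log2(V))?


Dijkstra with a binary heap: each vertex is extracted once, each edge may relax once.
Each heap operation costs O(log V).
V + E = 13 + 15 = 28
ceil(log2(13)) = 4 (since 2^3 = 8 < 13 <= 16 = 2^4)
Total heap work = (V+E) * ceil(log2(V)) = 28 * 4 = 112


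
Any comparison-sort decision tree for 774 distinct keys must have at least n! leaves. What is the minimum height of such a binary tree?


A binary decision tree of height h has at most 2^h leaves and needs at least n! of them, so h >= ceil(log2(n!)).
774! is far too large to multiply out, so use Stirling's series:
  ln(n!) ~ n ln n - n + (1/2) ln(2 pi n) + 1/(12n)  (error below 1/(360 n^3), negligible here)
  ln(774) = 6.6515719
  n ln n = 774 * 6.6515719 = 5148.3167
  (1/2) ln(2 pi * 774) = (1/2) ln(4863.1854) = 4.2447
  1/(12*774) = 0.0001
  ln(774!) ~ 5148.3167 - 774 + 4.2447 + 0.0001 = 4378.5615
Convert to base 2: log2(774!) = 4378.5615 / ln 2 = 4378.5615 / 0.69314718 = 6316.9290
ceil(6316.9290) = 6317


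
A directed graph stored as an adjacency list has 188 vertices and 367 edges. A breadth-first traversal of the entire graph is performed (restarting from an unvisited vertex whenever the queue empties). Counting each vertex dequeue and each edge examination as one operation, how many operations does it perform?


A full BFS traversal dequeues each vertex once and examines each edge once.
Vertex visits: 188
Edge visits: 367
V + E = 188 + 367 = 555


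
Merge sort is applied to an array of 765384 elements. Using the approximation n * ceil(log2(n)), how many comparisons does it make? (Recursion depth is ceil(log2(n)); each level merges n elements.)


Merge sort divides the array into halves recursively.
Number of levels = ceil(log2(765384)) = 20
At each level, approximately n = 765384 comparisons are needed for merging.
Total comparisons ~ n * ceil(log2(n)) = 765384 * 20 = 15307680


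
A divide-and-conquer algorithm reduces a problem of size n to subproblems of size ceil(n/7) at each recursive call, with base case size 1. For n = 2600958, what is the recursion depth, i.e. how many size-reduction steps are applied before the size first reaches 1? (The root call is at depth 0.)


Each step divides the size by 7 (rounding up); after k steps the size is ceil(n/7^k), which equals 1 exactly when 7^k >= n.
So the depth is the smallest k with 7^k >= 2600958, i.e. ceil(log_7(2600958)).
7^7 = 823543 < 2600958 <= 5764801 = 7^8
Recursion depth = 8


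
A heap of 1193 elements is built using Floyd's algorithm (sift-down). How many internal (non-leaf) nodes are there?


Leaf nodes occupy roughly half the array.
Sift-down is called for each internal node, starting from the last one.
Internal nodes = floor(n/2) = floor(1193/2) = 596


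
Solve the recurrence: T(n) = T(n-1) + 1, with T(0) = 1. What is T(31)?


Unrolling the recurrence:
T(31) = T(30) + 1
       = T(29) + 1 + 1
       = T(28) + 1*3
       ...
       = T(0) + 1*31
       = 1 + 31 = 32


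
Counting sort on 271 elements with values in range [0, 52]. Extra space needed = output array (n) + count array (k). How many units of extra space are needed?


Output array size: 271 (to store sorted result)
Count array size: 53 (one slot per possible value, range 0 to 52)
Total extra space = 271 + 53 = 324


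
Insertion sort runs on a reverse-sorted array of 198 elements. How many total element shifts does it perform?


Sum of shifts = 1 + 2 + 3 + ... + 197
= 198 * 197 / 2
= 39006 / 2
= 19503


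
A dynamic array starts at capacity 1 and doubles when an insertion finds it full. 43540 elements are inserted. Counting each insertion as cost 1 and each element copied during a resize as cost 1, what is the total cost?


n = 43540
Insertion costs: 43540
Resizes copy 1, 2, 4, ... up to the largest power of 2 that is <= n-1 = 43539, i.e. 32768.
Copy costs = 1 + 2 + 4 + 8 + 16 + 32 + 64 + 128 + 256 + 512 + 1024 + 2048 + 4096 + 8192 + 16384 + 32768 = 65535
Total = 43540 + 65535 = 109075


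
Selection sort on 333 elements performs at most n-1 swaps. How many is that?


Each of the 332 passes places one element in its final position.
Pass 1: swap minimum into position 0
Pass 2: swap minimum of remaining into position 1
...
Pass 332: last two elements, one swap
Maximum swaps = 333 - 1 = 332


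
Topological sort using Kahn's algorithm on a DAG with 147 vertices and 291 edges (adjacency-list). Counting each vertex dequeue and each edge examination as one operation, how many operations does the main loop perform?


Kahn's algorithm:
  1. Compute in-degrees: O(V + E)
  2. Process queue: each vertex dequeued once (O(V))
     each edge examined once (O(E))
Total = V + E = 147 + 291 = 438


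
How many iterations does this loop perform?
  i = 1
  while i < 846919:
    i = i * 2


The loop variable doubles each iteration:
i = 1 -> 2 -> 4 -> 8 -> 16 -> 32 -> 64 -> 128 -> 256 -> 512 -> 1024 -> 2048 -> 4096 -> 8192 -> 16384 -> 32768 -> 65536 -> 131072 -> 262144 -> 524288 -> 1048576 (stop, 1048576 >= 846919)
Number of doublings = ceil(log2(846919)) = 20


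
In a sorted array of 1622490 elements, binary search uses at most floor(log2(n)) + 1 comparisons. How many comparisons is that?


Halving sequence: 1622490 -> 811245 -> 405622 -> 202811 -> 101405 -> 50702 -> 25351 -> 12675 -> 6337 -> 3168 -> 1584 -> 792 -> 396 -> 198 -> 99 -> 49 -> 24 -> 12 -> 6 -> 3 -> 1
Number of halvings = 20
Max comparisons = 20 + 1 = 21


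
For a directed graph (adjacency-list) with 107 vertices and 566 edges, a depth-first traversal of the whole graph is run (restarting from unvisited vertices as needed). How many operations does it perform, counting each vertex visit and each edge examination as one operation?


A full DFS traversal visits each vertex once and examines each edge once.
V = 107
E = 566
Sum = 107 + 566 = 673


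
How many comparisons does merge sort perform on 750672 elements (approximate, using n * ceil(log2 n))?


Recursion depth: ceil(log2(750672)) = 20
Each recursion level merges n = 750672 elements
Total = 750672 * 20 = 15013440


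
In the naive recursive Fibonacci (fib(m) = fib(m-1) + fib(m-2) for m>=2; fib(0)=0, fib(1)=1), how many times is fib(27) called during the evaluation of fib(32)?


Let N(m) = number of times fib(m) is called while evaluating fib(32).
N(32) = 1 (the initial call).
N(31) = 1 (only fib(32) calls it).
For 1 <= m <= 30: fib(m) is called by fib(m+1) and fib(m+2), so
  N(m) = N(m+1) + N(m+2).
fib(0) is called only by fib(2), so N(0) = N(2).
Walk down from m=32:
  N(32)=1, N(31)=1, N(30)=2, N(29)=3, N(28)=5, N(27)=8
N(27) = 8


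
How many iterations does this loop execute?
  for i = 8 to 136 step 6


The loop variable i takes values starting at 8 and increments by 6 each iteration.
Sequence: i = 8, 14, 20, 26, 32, 38, 44, 50, 56, ...
The upper bound 136 is inclusive, so the count is floor((last - first) / step) + 1:
floor((136 - 8) / 6) + 1 = floor(128/6) + 1 = 21 + 1 = 22


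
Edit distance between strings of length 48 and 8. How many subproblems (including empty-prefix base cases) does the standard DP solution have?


The table includes base cases (empty prefixes).
Rows: (m+1) = 49
Columns: (n+1) = 9
Total = 49 * 9 = 441


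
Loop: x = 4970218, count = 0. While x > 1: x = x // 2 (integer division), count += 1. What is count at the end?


The variable x halves each step:
x = 4970218 -> 2485109 -> 1242554 -> 621277 -> 310638 -> 155319 -> 77659 -> 38829 -> 19414 -> 9707 -> 4853 -> 2426 -> 1213 -> 606 -> 303 -> 151 -> 75 -> 37 -> 18 -> 9 -> 4 -> 2 -> 1
Number of halvings = floor(log2(4970218)) = 22


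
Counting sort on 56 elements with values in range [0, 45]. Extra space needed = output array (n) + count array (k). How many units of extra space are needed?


Output array size: 56 (to store sorted result)
Count array size: 46 (one slot per possible value, range 0 to 45)
Total extra space = 56 + 46 = 102


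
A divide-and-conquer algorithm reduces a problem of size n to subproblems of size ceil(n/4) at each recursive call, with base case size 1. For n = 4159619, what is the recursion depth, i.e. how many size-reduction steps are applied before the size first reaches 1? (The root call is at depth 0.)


Each step divides the size by 4 (rounding up); after k steps the size is ceil(n/4^k), which equals 1 exactly when 4^k >= n.
So the depth is the smallest k with 4^k >= 4159619, i.e. ceil(log_4(4159619)).
4^10 = 1048576 < 4159619 <= 4194304 = 4^11
Recursion depth = 11


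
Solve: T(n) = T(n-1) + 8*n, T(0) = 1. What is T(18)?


Expanding the recurrence:
T(18) = T(17) + 8*18
       = T(16) + 8*17 + 8*18
       ...
       = T(0) + 8*(1 + 2 + ... + 18)
       = 1 + 8 * 18*19/2
       = 1 + 8 * 171
       = 1 + 1368 = 1369


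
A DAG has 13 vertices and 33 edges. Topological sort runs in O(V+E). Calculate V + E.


V = 13 (vertex processing)
E = 33 (edge processing)
V + E = 13 + 33 = 46


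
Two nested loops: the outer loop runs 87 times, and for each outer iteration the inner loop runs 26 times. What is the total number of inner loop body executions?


Outer loop: 87 iterations
Inner loop: 26 iterations per outer iteration
Total = 87 * 26 = 2262


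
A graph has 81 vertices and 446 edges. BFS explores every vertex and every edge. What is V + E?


A full BFS traversal dequeues each vertex once and examines each edge once.
Vertex visits: 81
Edge visits: 446
V + E = 81 + 446 = 527


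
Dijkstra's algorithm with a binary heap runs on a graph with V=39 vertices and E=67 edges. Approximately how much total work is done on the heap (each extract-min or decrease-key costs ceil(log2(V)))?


Dijkstra with a binary heap: each vertex is extracted once, each edge may relax once.
Each heap operation costs O(log V).
V + E = 39 + 67 = 106
ceil(log2(39)) = 6 (since 2^5 = 32 < 39 <= 64 = 2^6)
Total heap work = (V+E) * ceil(log2(V)) = 106 * 6 = 636


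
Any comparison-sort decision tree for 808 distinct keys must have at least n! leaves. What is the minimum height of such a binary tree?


A binary decision tree of height h has at most 2^h leaves and needs at least n! of them, so h >= ceil(log2(n!)).
808! is far too large to multiply out, so use Stirling's series:
  ln(n!) ~ n ln n - n + (1/2) ln(2 pi n) + 1/(12n)  (error below 1/(360 n^3), negligible here)
  ln(808) = 6.6945621
  n ln n = 808 * 6.6945621 = 5409.2062
  (1/2) ln(2 pi * 808) = (1/2) ln(5076.8137) = 4.2662
  1/(12*808) = 0.0001
  ln(808!) ~ 5409.2062 - 808 + 4.2662 + 0.0001 = 4605.4725
Convert to base 2: log2(808!) = 4605.4725 / ln 2 = 4605.4725 / 0.69314718 = 6644.2923
ceil(6644.2923) = 6645
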